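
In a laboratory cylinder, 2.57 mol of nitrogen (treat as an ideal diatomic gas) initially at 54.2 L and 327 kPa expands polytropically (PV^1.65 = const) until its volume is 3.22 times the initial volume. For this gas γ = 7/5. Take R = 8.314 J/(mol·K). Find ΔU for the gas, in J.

T₁ = P₁V₁/(nR) = 327×54.2/(2.57×8.314) = 829 K.
Polytropic n=1.65: T₂ = T₁(V₁/V₂)^(n−1) = 829×(0.311)^0.65 = 388 K; P₂ = P₁(V₁/V₂)^n = 47.5 kPa.
For an ideal gas ΔU = nCvΔT with Cv = (5/2)R = 20.8 J/(mol·K).
ΔU = 2.57×20.8×(388−829) = -23600 J.

-23600 J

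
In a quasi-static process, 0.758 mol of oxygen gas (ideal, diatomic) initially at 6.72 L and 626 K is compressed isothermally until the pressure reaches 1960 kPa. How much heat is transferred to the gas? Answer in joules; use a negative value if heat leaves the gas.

-4760 J

P₁ = nRT₁/V₁ = 0.758×8.314×626/6.72 = 587 kPa.
Isothermal: T stays 626 K; PV = const ⇒ V₂ = 2.01 L, P₂ = 1960 kPa.
ΔU = 0 (ideal gas, T constant).
W = nRT ln(V₂/V₁) = 0.758×8.314×626×ln(0.300) = -4760 J.
Q = ΔU + W = -4760 J.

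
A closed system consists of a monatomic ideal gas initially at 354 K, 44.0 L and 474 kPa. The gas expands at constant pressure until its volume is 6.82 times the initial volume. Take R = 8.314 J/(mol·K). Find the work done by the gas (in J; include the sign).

n = P₁V₁/(RT₁) = 474×44.0/(8.314×354) = 7.09 mol.
Isobaric: P stays 474 kPa; V/T = const ⇒ T₂ = 2410 K, V₂ = 300 L.
W = PΔV = 474×(300−44.0) kPa·L = 121000 J.

121000 J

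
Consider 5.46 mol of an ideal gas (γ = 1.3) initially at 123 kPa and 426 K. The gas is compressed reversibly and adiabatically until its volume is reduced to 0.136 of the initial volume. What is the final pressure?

1650 kPa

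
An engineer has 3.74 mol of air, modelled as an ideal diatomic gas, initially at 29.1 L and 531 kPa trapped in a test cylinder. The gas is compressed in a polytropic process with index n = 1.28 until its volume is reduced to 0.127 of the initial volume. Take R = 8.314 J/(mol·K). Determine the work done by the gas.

-43200 J

T₁ = P₁V₁/(nR) = 531×29.1/(3.74×8.314) = 497 K.
Polytropic n=1.28: T₂ = T₁(V₁/V₂)^(n−1) = 497×(7.87)^0.28 = 886 K; P₂ = P₁(V₁/V₂)^n = 7450 kPa.
W = (P₁V₁−P₂V₂)/(n−1) = (531×29.1−7450×3.70)/0.28 = -43200 J.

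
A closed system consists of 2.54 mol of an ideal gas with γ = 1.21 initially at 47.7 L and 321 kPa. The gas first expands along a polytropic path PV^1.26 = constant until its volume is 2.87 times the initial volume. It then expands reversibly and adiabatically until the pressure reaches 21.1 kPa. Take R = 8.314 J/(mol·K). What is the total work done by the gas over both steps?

T₁ = P₁V₁/(nR) = 321×47.7/(2.54×8.314) = 725 K.
Step 1 — Polytropic n=1.26: T₂ = T₁(V₁/V₂)^(n−1) = 725×(0.348)^0.26 = 551 K; P₂ = P₁(V₁/V₂)^n = 85.0 kPa.
W = (P₁V₁−P₂V₂)/(n−1) = (321×47.7−85.0×137)/0.26 = 14100 J.
ΔU = nCvΔT = 2.54×39.6×(551−725) = -17500 J.
Q = ΔU + W = -3360 J.
State after step 1: P = 85.0 kPa, V = 137 L, T = 551 K.
Step 2 — Adiabatic: T₂/T₁ = (P₂/P₁)^((γ−1)/γ) ⇒ T₂ = 551×(0.248)^0.174 = 433 K; V₂ = 433 L.
ΔU = nCvΔT = 2.54×39.6×(433−551) = -11900 J.
Q = 0 for an adiabatic process, so W = −ΔU = 11900 J.
Net over both steps: W = 26000 J, Q = -3360 J, ΔU = -29400 J.

26000 J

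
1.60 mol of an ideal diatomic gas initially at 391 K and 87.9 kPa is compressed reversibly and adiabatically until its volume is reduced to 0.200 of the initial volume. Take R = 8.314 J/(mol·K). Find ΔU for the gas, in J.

V₁ = nRT₁/P₁ = 1.60×8.314×391/87.9 = 59.2 L.
Adiabatic: TV^(γ−1) = const ⇒ T₂ = 391×(5.00)^0.400 = 744 K; PV^γ = const ⇒ P₂ = 837 kPa.
For an ideal gas ΔU = nCvΔT with Cv = (5/2)R = 20.8 J/(mol·K).
ΔU = 1.60×20.8×(744−391) = 11800 J.

11800 J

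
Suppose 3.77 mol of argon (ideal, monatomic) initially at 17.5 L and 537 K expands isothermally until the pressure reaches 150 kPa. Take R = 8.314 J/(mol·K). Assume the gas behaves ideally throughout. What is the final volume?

112 L

P₁ = nRT₁/V₁ = 3.77×8.314×537/17.5 = 962 kPa.
Isothermal: T stays 537 K; PV = const ⇒ V₂ = 112 L, P₂ = 150 kPa.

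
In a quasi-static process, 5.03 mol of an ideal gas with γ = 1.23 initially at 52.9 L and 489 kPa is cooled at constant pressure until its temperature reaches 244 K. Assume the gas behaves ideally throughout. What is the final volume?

20.9 L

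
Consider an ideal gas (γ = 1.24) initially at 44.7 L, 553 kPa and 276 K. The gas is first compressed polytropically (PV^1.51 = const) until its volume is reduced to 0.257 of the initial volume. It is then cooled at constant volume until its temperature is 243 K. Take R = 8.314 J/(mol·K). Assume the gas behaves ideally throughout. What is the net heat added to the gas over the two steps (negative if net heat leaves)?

n = P₁V₁/(RT₁) = 553×44.7/(8.314×276) = 10.8 mol.
Step 1 — Polytropic n=1.51: T₂ = T₁(V₁/V₂)^(n−1) = 276×(3.89)^0.51 = 552 K; P₂ = P₁(V₁/V₂)^n = 4300 kPa.
W = (P₁V₁−P₂V₂)/(n−1) = (553×44.7−4300×11.5)/0.51 = -48400 J.
ΔU = nCvΔT = 10.8×34.6×(552−276) = 103000 J.
Q = ΔU + W = 54500 J.
State after step 1: P = 4300 kPa, V = 11.5 L, T = 552 K.
Step 2 — Isochoric: V stays 11.5 L; P/T = const ⇒ T₂ = 243 K, P₂ = 1890 kPa.
W = 0 (no volume change).
ΔU = nCvΔT = 10.8×34.6×(243−552) = -115000 J.
Q = ΔU = -115000 J.
Net over both steps: W = -48400 J, Q = -60800 J, ΔU = -12300 J.

-60800 J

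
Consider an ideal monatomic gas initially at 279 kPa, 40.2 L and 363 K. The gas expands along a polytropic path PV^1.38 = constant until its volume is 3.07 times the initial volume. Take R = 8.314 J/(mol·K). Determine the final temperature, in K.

237 K

Polytropic n=1.38: T₂ = T₁(V₁/V₂)^(n−1) = 363×(0.326)^0.38 = 237 K; P₂ = P₁(V₁/V₂)^n = 59.3 kPa.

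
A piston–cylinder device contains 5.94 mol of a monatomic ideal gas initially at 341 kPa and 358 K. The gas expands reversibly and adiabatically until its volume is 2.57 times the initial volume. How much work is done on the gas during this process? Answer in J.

-12400 J

V₁ = nRT₁/P₁ = 5.94×8.314×358/341 = 51.8 L.
Adiabatic: TV^(γ−1) = const ⇒ T₂ = 358×(0.389)^0.667 = 191 K; PV^γ = const ⇒ P₂ = 70.7 kPa.
ΔU = nCvΔT = 5.94×12.5×(191−358) = -12400 J.
Q = 0 for an adiabatic process, so W = −ΔU = 12400 J.
Work done on the gas = −W_by = -12400 J.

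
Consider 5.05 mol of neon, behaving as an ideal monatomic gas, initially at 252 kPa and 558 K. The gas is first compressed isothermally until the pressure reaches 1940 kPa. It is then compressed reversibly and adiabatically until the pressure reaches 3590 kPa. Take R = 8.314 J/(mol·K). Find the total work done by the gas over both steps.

V₁ = nRT₁/P₁ = 5.05×8.314×558/252 = 93.0 L.
Step 1 — Isothermal: T stays 558 K; PV = const ⇒ V₂ = 12.1 L, P₂ = 1940 kPa.
ΔU = 0 (ideal gas, T constant).
W = nRT ln(V₂/V₁) = 5.05×8.314×558×ln(0.130) = -47800 J.
Q = ΔU + W = -47800 J.
State after step 1: P = 1940 kPa, V = 12.1 L, T = 558 K.
Step 2 — Adiabatic: T₂/T₁ = (P₂/P₁)^((γ−1)/γ) ⇒ T₂ = 558×(1.85)^0.400 = 714 K; V₂ = 8.35 L.
ΔU = nCvΔT = 5.05×12.5×(714−558) = 9810 J.
Q = 0 for an adiabatic process, so W = −ΔU = -9810 J.
Net over both steps: W = -57600 J, Q = -47800 J, ΔU = 9810 J.

-57600 J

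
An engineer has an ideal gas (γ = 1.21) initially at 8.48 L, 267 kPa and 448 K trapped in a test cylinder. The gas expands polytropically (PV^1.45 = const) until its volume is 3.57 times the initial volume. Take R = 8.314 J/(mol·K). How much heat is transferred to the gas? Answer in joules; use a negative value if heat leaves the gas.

n = P₁V₁/(RT₁) = 267×8.48/(8.314×448) = 0.608 mol.
Polytropic n=1.45: T₂ = T₁(V₁/V₂)^(n−1) = 448×(0.280)^0.45 = 253 K; P₂ = P₁(V₁/V₂)^n = 42.2 kPa.
W = (P₁V₁−P₂V₂)/(n−1) = (267×8.48−42.2×30.3)/0.45 = 2190 J.
ΔU = nCvΔT = 0.608×39.6×(253−448) = -4700 J.
Q = ΔU + W = -2510 J.

-2510 J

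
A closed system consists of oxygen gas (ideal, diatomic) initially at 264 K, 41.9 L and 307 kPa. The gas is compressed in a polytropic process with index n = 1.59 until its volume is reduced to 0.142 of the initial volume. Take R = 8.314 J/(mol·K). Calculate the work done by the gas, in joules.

n = P₁V₁/(RT₁) = 307×41.9/(8.314×264) = 5.86 mol.
Polytropic n=1.59: T₂ = T₁(V₁/V₂)^(n−1) = 264×(7.04)^0.59 = 835 K; P₂ = P₁(V₁/V₂)^n = 6840 kPa.
W = (P₁V₁−P₂V₂)/(n−1) = (307×41.9−6840×5.95)/0.59 = -47200 J.

-47200 J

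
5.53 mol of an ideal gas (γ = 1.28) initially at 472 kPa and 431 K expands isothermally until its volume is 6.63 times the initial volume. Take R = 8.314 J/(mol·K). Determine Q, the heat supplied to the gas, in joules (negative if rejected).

V₁ = nRT₁/P₁ = 5.53×8.314×431/472 = 42.0 L.
Isothermal: T stays 431 K; PV = const ⇒ V₂ = 278 L, P₂ = 71.2 kPa.
ΔU = 0 (ideal gas, T constant).
W = nRT ln(V₂/V₁) = 5.53×8.314×431×ln(6.63) = 37500 J.
Q = ΔU + W = 37500 J.

37500 J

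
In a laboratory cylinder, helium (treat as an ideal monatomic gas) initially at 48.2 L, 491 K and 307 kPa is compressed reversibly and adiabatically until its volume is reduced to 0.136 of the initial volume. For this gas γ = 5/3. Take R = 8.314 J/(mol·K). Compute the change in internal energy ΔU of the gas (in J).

61700 J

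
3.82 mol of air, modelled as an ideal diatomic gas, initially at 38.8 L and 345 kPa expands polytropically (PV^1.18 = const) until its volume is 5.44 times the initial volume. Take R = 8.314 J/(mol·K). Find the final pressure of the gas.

46.8 kPa

T₁ = P₁V₁/(nR) = 345×38.8/(3.82×8.314) = 421 K.
Polytropic n=1.18: T₂ = T₁(V₁/V₂)^(n−1) = 421×(0.184)^0.18 = 311 K; P₂ = P₁(V₁/V₂)^n = 46.8 kPa.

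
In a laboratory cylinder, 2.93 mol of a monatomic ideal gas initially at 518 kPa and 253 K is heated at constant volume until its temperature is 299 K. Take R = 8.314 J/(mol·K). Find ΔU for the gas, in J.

1680 J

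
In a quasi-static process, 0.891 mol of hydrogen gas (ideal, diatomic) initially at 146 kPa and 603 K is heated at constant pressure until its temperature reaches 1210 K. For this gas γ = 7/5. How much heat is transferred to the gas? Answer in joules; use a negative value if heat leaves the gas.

15700 J

V₁ = nRT₁/P₁ = 0.891×8.314×603/146 = 30.6 L.
Isobaric: P stays 146 kPa; V/T = const ⇒ T₂ = 1210 K, V₂ = 61.4 L.
W = PΔV = 146×(61.4−30.6) kPa·L = 4500 J.
ΔU = nCvΔT = 0.891×20.8×(1210−603) = 11200 J.
Q = ΔU + W = nCpΔT = 15700 J.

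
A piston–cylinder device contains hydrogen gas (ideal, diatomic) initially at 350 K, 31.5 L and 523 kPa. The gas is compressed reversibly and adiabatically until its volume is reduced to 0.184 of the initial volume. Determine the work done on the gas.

39900 J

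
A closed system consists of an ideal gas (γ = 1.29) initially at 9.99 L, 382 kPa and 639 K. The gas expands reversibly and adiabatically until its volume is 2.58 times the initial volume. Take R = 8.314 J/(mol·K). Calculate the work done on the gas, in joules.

-3160 J

n = P₁V₁/(RT₁) = 382×9.99/(8.314×639) = 0.718 mol.
Adiabatic: TV^(γ−1) = const ⇒ T₂ = 639×(0.388)^0.290 = 485 K; PV^γ = const ⇒ P₂ = 112 kPa.
ΔU = nCvΔT = 0.718×28.7×(485−639) = -3160 J.
Q = 0 for an adiabatic process, so W = −ΔU = 3160 J.
Work done on the gas = −W_by = -3160 J.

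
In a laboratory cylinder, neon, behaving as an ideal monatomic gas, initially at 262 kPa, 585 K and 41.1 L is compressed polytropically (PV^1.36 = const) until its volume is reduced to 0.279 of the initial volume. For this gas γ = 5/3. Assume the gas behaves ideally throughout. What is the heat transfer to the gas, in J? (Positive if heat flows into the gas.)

-8030 J

n = P₁V₁/(RT₁) = 262×41.1/(8.314×585) = 2.21 mol.
Polytropic n=1.36: T₂ = T₁(V₁/V₂)^(n−1) = 585×(3.58)^0.36 = 926 K; P₂ = P₁(V₁/V₂)^n = 1490 kPa.
W = (P₁V₁−P₂V₂)/(n−1) = (262×41.1−1490×11.5)/0.36 = -17400 J.
ΔU = nCvΔT = 2.21×12.5×(926−585) = 9420 J.
Q = ΔU + W = -8030 J.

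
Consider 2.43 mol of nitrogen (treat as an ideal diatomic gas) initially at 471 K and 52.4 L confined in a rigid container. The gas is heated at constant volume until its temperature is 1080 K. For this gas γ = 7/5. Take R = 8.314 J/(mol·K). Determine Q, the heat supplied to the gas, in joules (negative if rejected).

P₁ = nRT₁/V₁ = 2.43×8.314×471/52.4 = 182 kPa.
Isochoric: V stays 52.4 L; P/T = const ⇒ T₂ = 1080 K, P₂ = 416 kPa.
W = 0 (no volume change).
ΔU = nCvΔT = 2.43×20.8×(1080−471) = 30800 J.
Q = ΔU = 30800 J.

30800 J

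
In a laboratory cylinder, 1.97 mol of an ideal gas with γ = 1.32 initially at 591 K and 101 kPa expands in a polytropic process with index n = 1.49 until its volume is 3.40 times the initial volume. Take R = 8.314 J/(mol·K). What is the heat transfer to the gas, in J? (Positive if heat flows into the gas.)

-4730 J

V₁ = nRT₁/P₁ = 1.97×8.314×591/101 = 95.8 L.
Polytropic n=1.49: T₂ = T₁(V₁/V₂)^(n−1) = 591×(0.294)^0.49 = 324 K; P₂ = P₁(V₁/V₂)^n = 16.3 kPa.
W = (P₁V₁−P₂V₂)/(n−1) = (101×95.8−16.3×326)/0.49 = 8910 J.
ΔU = nCvΔT = 1.97×26.0×(324−591) = -13600 J.
Q = ΔU + W = -4730 J.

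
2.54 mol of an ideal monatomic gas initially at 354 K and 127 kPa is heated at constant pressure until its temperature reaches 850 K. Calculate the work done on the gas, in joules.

-10500 J

V₁ = nRT₁/P₁ = 2.54×8.314×354/127 = 58.9 L.
Isobaric: P stays 127 kPa; V/T = const ⇒ T₂ = 850 K, V₂ = 141 L.
W = PΔV = 127×(141−58.9) kPa·L = 10500 J.
Work done on the gas = −W_by = -10500 J.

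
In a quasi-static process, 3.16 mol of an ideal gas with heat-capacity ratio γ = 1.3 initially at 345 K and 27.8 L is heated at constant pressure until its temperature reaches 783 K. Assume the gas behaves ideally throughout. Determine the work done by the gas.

P₁ = nRT₁/V₁ = 3.16×8.314×345/27.8 = 326 kPa.
Isobaric: P stays 326 kPa; V/T = const ⇒ T₂ = 783 K, V₂ = 63.1 L.
W = PΔV = 326×(63.1−27.8) kPa·L = 11500 J.

11500 J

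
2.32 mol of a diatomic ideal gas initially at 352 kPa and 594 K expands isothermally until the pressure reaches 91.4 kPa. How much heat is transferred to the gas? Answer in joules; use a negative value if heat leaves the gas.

V₁ = nRT₁/P₁ = 2.32×8.314×594/352 = 32.5 L.
Isothermal: T stays 594 K; PV = const ⇒ V₂ = 125 L, P₂ = 91.4 kPa.
ΔU = 0 (ideal gas, T constant).
W = nRT ln(V₂/V₁) = 2.32×8.314×594×ln(3.85) = 15400 J.
Q = ΔU + W = 15400 J.

15400 J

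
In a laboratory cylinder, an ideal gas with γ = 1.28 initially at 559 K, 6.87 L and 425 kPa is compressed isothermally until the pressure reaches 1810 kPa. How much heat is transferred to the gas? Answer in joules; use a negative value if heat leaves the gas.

-4230 J

n = P₁V₁/(RT₁) = 425×6.87/(8.314×559) = 0.628 mol.
Isothermal: T stays 559 K; PV = const ⇒ V₂ = 1.61 L, P₂ = 1810 kPa.
ΔU = 0 (ideal gas, T constant).
W = nRT ln(V₂/V₁) = 0.628×8.314×559×ln(0.235) = -4230 J.
Q = ΔU + W = -4230 J.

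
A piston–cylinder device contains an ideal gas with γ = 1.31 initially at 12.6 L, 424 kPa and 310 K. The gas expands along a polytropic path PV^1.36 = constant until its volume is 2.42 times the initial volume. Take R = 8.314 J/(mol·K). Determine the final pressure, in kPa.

127 kPa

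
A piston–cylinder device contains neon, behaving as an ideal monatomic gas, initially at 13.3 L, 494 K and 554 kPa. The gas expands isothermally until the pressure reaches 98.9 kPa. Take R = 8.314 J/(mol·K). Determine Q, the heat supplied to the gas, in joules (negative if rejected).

12700 J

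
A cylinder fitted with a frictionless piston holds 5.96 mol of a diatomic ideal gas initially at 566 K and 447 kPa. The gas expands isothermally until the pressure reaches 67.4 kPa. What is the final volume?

V₁ = nRT₁/P₁ = 5.96×8.314×566/447 = 62.7 L.
Isothermal: T stays 566 K; PV = const ⇒ V₂ = 416 L, P₂ = 67.4 kPa.

416 L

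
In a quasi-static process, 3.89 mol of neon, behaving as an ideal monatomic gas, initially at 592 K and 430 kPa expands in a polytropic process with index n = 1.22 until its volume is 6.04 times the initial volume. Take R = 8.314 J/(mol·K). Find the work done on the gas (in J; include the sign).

-28400 J

V₁ = nRT₁/P₁ = 3.89×8.314×592/430 = 44.5 L.
Polytropic n=1.22: T₂ = T₁(V₁/V₂)^(n−1) = 592×(0.166)^0.22 = 399 K; P₂ = P₁(V₁/V₂)^n = 47.9 kPa.
W = (P₁V₁−P₂V₂)/(n−1) = (430×44.5−47.9×269)/0.22 = 28400 J.
Work done on the gas = −W_by = -28400 J.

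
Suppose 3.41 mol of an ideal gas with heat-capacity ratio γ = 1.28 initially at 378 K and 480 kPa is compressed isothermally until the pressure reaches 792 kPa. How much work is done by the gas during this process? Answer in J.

V₁ = nRT₁/P₁ = 3.41×8.314×378/480 = 22.3 L.
Isothermal: T stays 378 K; PV = const ⇒ V₂ = 13.5 L, P₂ = 792 kPa.
W = nRT ln(V₂/V₁) = 3.41×8.314×378×ln(0.606) = -5370 J.

-5370 J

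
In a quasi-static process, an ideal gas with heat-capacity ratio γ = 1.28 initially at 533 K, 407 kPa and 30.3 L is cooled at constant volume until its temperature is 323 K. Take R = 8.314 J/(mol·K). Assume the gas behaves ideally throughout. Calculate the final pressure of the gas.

247 kPa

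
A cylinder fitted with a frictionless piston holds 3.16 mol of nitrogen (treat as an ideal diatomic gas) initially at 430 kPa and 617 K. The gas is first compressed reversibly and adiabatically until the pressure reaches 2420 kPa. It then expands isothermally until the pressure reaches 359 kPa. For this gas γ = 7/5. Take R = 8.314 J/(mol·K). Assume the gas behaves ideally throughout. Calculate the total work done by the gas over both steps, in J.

24800 J

V₁ = nRT₁/P₁ = 3.16×8.314×617/430 = 37.7 L.
Step 1 — Adiabatic: T₂/T₁ = (P₂/P₁)^((γ−1)/γ) ⇒ T₂ = 617×(5.63)^0.286 = 1010 K; V₂ = 11.0 L.
ΔU = nCvΔT = 3.16×20.8×(1010−617) = 25900 J.
Q = 0 for an adiabatic process, so W = −ΔU = -25900 J.
State after step 1: P = 2420 kPa, V = 11.0 L, T = 1010 K.
Step 2 — Isothermal: T stays 1010 K; PV = const ⇒ V₂ = 74.0 L, P₂ = 359 kPa.
ΔU = 0 (ideal gas, T constant).
W = nRT ln(V₂/V₁) = 3.16×8.314×1010×ln(6.74) = 50700 J.
Q = ΔU + W = 50700 J.
Net over both steps: W = 24800 J, Q = 50700 J, ΔU = 25900 J.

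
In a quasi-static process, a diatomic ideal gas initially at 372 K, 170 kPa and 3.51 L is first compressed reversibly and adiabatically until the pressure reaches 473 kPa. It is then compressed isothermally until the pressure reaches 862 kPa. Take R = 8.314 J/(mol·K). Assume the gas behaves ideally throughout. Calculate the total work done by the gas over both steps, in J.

n = P₁V₁/(RT₁) = 170×3.51/(8.314×372) = 0.193 mol.
Step 1 — Adiabatic: T₂/T₁ = (P₂/P₁)^((γ−1)/γ) ⇒ T₂ = 372×(2.78)^0.286 = 498 K; V₂ = 1.69 L.
ΔU = nCvΔT = 0.193×20.8×(498−372) = 507 J.
Q = 0 for an adiabatic process, so W = −ΔU = -507 J.
State after step 1: P = 473 kPa, V = 1.69 L, T = 498 K.
Step 2 — Isothermal: T stays 498 K; PV = const ⇒ V₂ = 0.927 L, P₂ = 862 kPa.
ΔU = 0 (ideal gas, T constant).
W = nRT ln(V₂/V₁) = 0.193×8.314×498×ln(0.549) = -480 J.
Q = ΔU + W = -480 J.
Net over both steps: W = -986 J, Q = -480 J, ΔU = 507 J.

-986 J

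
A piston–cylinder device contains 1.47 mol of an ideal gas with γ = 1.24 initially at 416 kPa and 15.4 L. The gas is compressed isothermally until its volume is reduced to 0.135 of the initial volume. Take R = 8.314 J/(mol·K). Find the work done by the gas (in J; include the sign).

-12800 J

T₁ = P₁V₁/(nR) = 416×15.4/(1.47×8.314) = 524 K.
Isothermal: T stays 524 K; PV = const ⇒ V₂ = 2.08 L, P₂ = 3080 kPa.
W = nRT ln(V₂/V₁) = 1.47×8.314×524×ln(0.135) = -12800 J.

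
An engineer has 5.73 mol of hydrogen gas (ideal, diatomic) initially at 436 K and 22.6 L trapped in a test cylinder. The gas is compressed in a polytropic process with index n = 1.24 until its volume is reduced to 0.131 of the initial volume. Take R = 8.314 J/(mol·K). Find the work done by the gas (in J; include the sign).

P₁ = nRT₁/V₁ = 5.73×8.314×436/22.6 = 919 kPa.
Polytropic n=1.24: T₂ = T₁(V₁/V₂)^(n−1) = 436×(7.63)^0.24 = 710 K; P₂ = P₁(V₁/V₂)^n = 11400 kPa.
W = (P₁V₁−P₂V₂)/(n−1) = (919×22.6−11400×2.96)/0.24 = -54400 J.

-54400 J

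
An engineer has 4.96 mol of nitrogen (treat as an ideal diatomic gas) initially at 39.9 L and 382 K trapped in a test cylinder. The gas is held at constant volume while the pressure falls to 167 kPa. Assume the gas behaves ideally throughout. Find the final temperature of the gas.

P₁ = nRT₁/V₁ = 4.96×8.314×382/39.9 = 395 kPa.
Isochoric: V stays 39.9 L; P/T = const ⇒ T₂ = 162 K, P₂ = 167 kPa.

162 K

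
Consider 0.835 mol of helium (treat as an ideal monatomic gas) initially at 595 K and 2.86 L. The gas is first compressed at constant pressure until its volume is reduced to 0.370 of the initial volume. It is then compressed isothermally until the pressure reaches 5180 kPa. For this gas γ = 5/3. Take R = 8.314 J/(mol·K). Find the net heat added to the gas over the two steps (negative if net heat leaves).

-8460 J

P₁ = nRT₁/V₁ = 0.835×8.314×595/2.86 = 1440 kPa.
Step 1 — Isobaric: P stays 1440 kPa; V/T = const ⇒ T₂ = 220 K, V₂ = 1.06 L.
W = PΔV = 1440×(1.06−2.86) kPa·L = -2600 J.
ΔU = nCvΔT = 0.835×12.5×(220−595) = -3900 J.
Q = ΔU + W = nCpΔT = -6510 J.
State after step 1: P = 1440 kPa, V = 1.06 L, T = 220 K.
Step 2 — Isothermal: T stays 220 K; PV = const ⇒ V₂ = 0.295 L, P₂ = 5180 kPa.
ΔU = 0 (ideal gas, T constant).
W = nRT ln(V₂/V₁) = 0.835×8.314×220×ln(0.279) = -1950 J.
Q = ΔU + W = -1950 J.
Net over both steps: W = -4550 J, Q = -8460 J, ΔU = -3900 J.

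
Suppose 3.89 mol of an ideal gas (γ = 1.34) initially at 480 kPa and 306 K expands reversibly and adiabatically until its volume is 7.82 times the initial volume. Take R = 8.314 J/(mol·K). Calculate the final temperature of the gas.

152 K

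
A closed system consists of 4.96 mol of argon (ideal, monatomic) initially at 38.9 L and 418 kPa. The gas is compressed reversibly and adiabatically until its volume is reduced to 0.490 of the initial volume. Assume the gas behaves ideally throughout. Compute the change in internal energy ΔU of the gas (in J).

T₁ = P₁V₁/(nR) = 418×38.9/(4.96×8.314) = 394 K.
Adiabatic: TV^(γ−1) = const ⇒ T₂ = 394×(2.04)^0.667 = 634 K; PV^γ = const ⇒ P₂ = 1370 kPa.
For an ideal gas ΔU = nCvΔT with Cv = (3/2)R = 12.5 J/(mol·K).
ΔU = 4.96×12.5×(634−394) = 14900 J.

14900 J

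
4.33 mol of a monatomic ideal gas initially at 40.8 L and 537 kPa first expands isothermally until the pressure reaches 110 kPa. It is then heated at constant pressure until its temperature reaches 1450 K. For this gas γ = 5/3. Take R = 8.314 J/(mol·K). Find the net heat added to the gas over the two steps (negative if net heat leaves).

110000 J

T₁ = P₁V₁/(nR) = 537×40.8/(4.33×8.314) = 609 K.
Step 1 — Isothermal: T stays 609 K; PV = const ⇒ V₂ = 199 L, P₂ = 110 kPa.
ΔU = 0 (ideal gas, T constant).
W = nRT ln(V₂/V₁) = 4.33×8.314×609×ln(4.88) = 34700 J.
Q = ΔU + W = 34700 J.
State after step 1: P = 110 kPa, V = 199 L, T = 609 K.
Step 2 — Isobaric: P stays 110 kPa; V/T = const ⇒ T₂ = 1450 K, V₂ = 475 L.
W = PΔV = 110×(475−199) kPa·L = 30300 J.
ΔU = nCvΔT = 4.33×12.5×(1450−609) = 45400 J.
Q = ΔU + W = nCpΔT = 75700 J.
Net over both steps: W = 65000 J, Q = 110000 J, ΔU = 45400 J.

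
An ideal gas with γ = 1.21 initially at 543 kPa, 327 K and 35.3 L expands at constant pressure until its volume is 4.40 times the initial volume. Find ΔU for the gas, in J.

n = P₁V₁/(RT₁) = 543×35.3/(8.314×327) = 7.05 mol.
Isobaric: P stays 543 kPa; V/T = const ⇒ T₂ = 1440 K, V₂ = 155 L.
For an ideal gas ΔU = nCvΔT with Cv = R/(γ−1) = 39.6 J/(mol·K).
ΔU = 7.05×39.6×(1440−327) = 310000 J.

310000 J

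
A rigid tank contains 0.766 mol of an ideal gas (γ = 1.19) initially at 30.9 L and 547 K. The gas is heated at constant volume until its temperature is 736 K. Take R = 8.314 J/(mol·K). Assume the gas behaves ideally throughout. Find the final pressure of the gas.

P₁ = nRT₁/V₁ = 0.766×8.314×547/30.9 = 113 kPa.
Isochoric: V stays 30.9 L; P/T = const ⇒ T₂ = 736 K, P₂ = 152 kPa.

152 kPa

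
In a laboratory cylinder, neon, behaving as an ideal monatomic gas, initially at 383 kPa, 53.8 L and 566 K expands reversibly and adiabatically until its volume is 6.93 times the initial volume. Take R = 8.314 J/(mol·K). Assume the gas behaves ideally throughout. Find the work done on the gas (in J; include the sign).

n = P₁V₁/(RT₁) = 383×53.8/(8.314×566) = 4.38 mol.
Adiabatic: TV^(γ−1) = const ⇒ T₂ = 566×(0.144)^0.667 = 156 K; PV^γ = const ⇒ P₂ = 15.2 kPa.
ΔU = nCvΔT = 4.38×12.5×(156−566) = -22400 J.
Q = 0 for an adiabatic process, so W = −ΔU = 22400 J.
Work done on the gas = −W_by = -22400 J.

-22400 J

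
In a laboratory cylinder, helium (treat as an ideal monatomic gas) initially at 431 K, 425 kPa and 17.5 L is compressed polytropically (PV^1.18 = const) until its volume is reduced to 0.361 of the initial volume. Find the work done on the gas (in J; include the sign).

8320 J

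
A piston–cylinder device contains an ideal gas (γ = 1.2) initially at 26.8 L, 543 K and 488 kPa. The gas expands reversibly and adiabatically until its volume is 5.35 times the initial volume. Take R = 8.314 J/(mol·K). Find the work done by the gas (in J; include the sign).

18600 J

n = P₁V₁/(RT₁) = 488×26.8/(8.314×543) = 2.90 mol.
Adiabatic: TV^(γ−1) = const ⇒ T₂ = 543×(0.187)^0.200 = 388 K; PV^γ = const ⇒ P₂ = 65.2 kPa.
ΔU = nCvΔT = 2.90×41.6×(388−543) = -18600 J.
Q = 0 for an adiabatic process, so W = −ΔU = 18600 J.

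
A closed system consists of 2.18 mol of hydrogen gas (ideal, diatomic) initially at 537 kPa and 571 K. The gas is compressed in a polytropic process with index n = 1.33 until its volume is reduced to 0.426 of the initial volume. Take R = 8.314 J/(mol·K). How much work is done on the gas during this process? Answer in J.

V₁ = nRT₁/P₁ = 2.18×8.314×571/537 = 19.3 L.
Polytropic n=1.33: T₂ = T₁(V₁/V₂)^(n−1) = 571×(2.35)^0.33 = 757 K; P₂ = P₁(V₁/V₂)^n = 1670 kPa.
W = (P₁V₁−P₂V₂)/(n−1) = (537×19.3−1670×8.21)/0.33 = -10200 J.
Work done on the gas = −W_by = 10200 J.

10200 J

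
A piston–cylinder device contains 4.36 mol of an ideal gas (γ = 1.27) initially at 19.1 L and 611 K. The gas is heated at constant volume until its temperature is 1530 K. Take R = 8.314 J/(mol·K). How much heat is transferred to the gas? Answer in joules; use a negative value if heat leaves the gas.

123000 J

P₁ = nRT₁/V₁ = 4.36×8.314×611/19.1 = 1160 kPa.
Isochoric: V stays 19.1 L; P/T = const ⇒ T₂ = 1530 K, P₂ = 2900 kPa.
W = 0 (no volume change).
ΔU = nCvΔT = 4.36×30.8×(1530−611) = 123000 J.
Q = ΔU = 123000 J.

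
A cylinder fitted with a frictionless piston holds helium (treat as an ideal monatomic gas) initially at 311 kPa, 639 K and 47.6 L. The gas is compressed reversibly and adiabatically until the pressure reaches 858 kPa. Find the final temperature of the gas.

959 K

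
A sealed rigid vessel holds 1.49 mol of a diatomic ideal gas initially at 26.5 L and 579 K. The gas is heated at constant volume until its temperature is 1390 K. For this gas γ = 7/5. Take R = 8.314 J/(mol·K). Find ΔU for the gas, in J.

25100 J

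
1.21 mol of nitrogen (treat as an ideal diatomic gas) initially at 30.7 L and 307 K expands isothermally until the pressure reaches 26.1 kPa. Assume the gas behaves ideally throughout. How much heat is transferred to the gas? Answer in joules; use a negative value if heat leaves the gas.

4170 J

P₁ = nRT₁/V₁ = 1.21×8.314×307/30.7 = 101 kPa.
Isothermal: T stays 307 K; PV = const ⇒ V₂ = 118 L, P₂ = 26.1 kPa.
ΔU = 0 (ideal gas, T constant).
W = nRT ln(V₂/V₁) = 1.21×8.314×307×ln(3.85) = 4170 J.
Q = ΔU + W = 4170 J.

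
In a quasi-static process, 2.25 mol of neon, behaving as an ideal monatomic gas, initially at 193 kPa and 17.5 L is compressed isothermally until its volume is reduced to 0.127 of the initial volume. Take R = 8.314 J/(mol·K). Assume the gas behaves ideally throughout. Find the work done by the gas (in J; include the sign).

-6970 J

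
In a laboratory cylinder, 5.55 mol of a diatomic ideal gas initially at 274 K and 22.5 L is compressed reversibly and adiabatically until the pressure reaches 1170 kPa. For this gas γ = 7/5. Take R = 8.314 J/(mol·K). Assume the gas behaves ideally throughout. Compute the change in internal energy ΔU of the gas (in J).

P₁ = nRT₁/V₁ = 5.55×8.314×274/22.5 = 562 kPa.
Adiabatic: T₂/T₁ = (P₂/P₁)^((γ−1)/γ) ⇒ T₂ = 274×(2.08)^0.286 = 338 K; V₂ = 13.3 L.
For an ideal gas ΔU = nCvΔT with Cv = (5/2)R = 20.8 J/(mol·K).
ΔU = 5.55×20.8×(338−274) = 7370 J.

7370 J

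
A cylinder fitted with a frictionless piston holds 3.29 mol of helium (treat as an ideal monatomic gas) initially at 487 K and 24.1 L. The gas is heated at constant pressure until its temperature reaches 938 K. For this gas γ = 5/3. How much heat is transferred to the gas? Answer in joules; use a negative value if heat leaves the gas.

30800 J

P₁ = nRT₁/V₁ = 3.29×8.314×487/24.1 = 553 kPa.
Isobaric: P stays 553 kPa; V/T = const ⇒ T₂ = 938 K, V₂ = 46.4 L.
W = PΔV = 553×(46.4−24.1) kPa·L = 12300 J.
ΔU = nCvΔT = 3.29×12.5×(938−487) = 18500 J.
Q = ΔU + W = nCpΔT = 30800 J.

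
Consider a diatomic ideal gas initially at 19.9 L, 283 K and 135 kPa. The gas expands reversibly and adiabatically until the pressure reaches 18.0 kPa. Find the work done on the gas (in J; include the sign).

-2940 J

n = P₁V₁/(RT₁) = 135×19.9/(8.314×283) = 1.14 mol.
Adiabatic: T₂/T₁ = (P₂/P₁)^((γ−1)/γ) ⇒ T₂ = 283×(0.133)^0.286 = 159 K; V₂ = 83.9 L.
ΔU = nCvΔT = 1.14×20.8×(159−283) = -2940 J.
Q = 0 for an adiabatic process, so W = −ΔU = 2940 J.
Work done on the gas = −W_by = -2940 J.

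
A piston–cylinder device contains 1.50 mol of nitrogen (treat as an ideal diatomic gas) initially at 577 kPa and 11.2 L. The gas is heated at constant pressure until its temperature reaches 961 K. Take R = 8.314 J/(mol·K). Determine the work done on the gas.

-5520 J

T₁ = P₁V₁/(nR) = 577×11.2/(1.50×8.314) = 518 K.
Isobaric: P stays 577 kPa; V/T = const ⇒ T₂ = 961 K, V₂ = 20.8 L.
W = PΔV = 577×(20.8−11.2) kPa·L = 5520 J.
Work done on the gas = −W_by = -5520 J.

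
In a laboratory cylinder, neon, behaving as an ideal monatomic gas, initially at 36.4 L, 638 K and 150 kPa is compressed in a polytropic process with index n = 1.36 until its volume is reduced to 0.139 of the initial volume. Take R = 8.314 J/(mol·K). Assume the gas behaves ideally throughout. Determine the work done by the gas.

-15700 J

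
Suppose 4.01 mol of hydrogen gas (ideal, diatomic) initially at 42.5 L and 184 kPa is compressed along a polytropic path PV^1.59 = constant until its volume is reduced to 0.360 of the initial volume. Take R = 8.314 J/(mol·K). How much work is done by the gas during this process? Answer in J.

T₁ = P₁V₁/(nR) = 184×42.5/(4.01×8.314) = 235 K.
Polytropic n=1.59: T₂ = T₁(V₁/V₂)^(n−1) = 235×(2.78)^0.59 = 429 K; P₂ = P₁(V₁/V₂)^n = 934 kPa.
W = (P₁V₁−P₂V₂)/(n−1) = (184×42.5−934×15.3)/0.59 = -11000 J.

-11000 J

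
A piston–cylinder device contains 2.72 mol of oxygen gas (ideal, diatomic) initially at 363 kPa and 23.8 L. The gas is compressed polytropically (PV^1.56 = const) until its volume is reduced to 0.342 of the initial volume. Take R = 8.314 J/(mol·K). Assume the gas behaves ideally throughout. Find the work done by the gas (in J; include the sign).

-12700 J

T₁ = P₁V₁/(nR) = 363×23.8/(2.72×8.314) = 382 K.
Polytropic n=1.56: T₂ = T₁(V₁/V₂)^(n−1) = 382×(2.92)^0.56 = 697 K; P₂ = P₁(V₁/V₂)^n = 1940 kPa.
W = (P₁V₁−P₂V₂)/(n−1) = (363×23.8−1940×8.14)/0.56 = -12700 J.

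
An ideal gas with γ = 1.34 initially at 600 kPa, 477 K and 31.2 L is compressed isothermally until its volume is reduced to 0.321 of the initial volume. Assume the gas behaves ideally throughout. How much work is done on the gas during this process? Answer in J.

21300 J

n = P₁V₁/(RT₁) = 600×31.2/(8.314×477) = 4.72 mol.
Isothermal: T stays 477 K; PV = const ⇒ V₂ = 10.0 L, P₂ = 1870 kPa.
W = nRT ln(V₂/V₁) = 4.72×8.314×477×ln(0.321) = -21300 J.
Work done on the gas = −W_by = 21300 J.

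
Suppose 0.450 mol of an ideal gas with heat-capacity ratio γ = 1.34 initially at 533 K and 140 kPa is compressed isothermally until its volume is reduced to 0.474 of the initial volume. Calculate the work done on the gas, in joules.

V₁ = nRT₁/P₁ = 0.450×8.314×533/140 = 14.2 L.
Isothermal: T stays 533 K; PV = const ⇒ V₂ = 6.75 L, P₂ = 295 kPa.
W = nRT ln(V₂/V₁) = 0.450×8.314×533×ln(0.474) = -1490 J.
Work done on the gas = −W_by = 1490 J.

1490 J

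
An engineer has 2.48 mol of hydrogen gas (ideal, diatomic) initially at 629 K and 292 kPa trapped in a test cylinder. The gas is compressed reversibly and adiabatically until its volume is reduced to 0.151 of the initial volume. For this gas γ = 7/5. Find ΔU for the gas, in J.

36600 J

V₁ = nRT₁/P₁ = 2.48×8.314×629/292 = 44.4 L.
Adiabatic: TV^(γ−1) = const ⇒ T₂ = 629×(6.62)^0.400 = 1340 K; PV^γ = const ⇒ P₂ = 4120 kPa.
For an ideal gas ΔU = nCvΔT with Cv = (5/2)R = 20.8 J/(mol·K).
ΔU = 2.48×20.8×(1340−629) = 36600 J.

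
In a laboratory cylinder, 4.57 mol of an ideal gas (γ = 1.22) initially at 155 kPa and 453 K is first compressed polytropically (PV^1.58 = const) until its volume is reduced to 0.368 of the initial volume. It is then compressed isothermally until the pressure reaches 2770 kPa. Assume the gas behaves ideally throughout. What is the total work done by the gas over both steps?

-63400 J

V₁ = nRT₁/P₁ = 4.57×8.314×453/155 = 111 L.
Step 1 — Polytropic n=1.58: T₂ = T₁(V₁/V₂)^(n−1) = 453×(2.72)^0.58 = 809 K; P₂ = P₁(V₁/V₂)^n = 752 kPa.
W = (P₁V₁−P₂V₂)/(n−1) = (155×111−752×40.9)/0.58 = -23300 J.
ΔU = nCvΔT = 4.57×37.8×(809−453) = 61500 J.
Q = ΔU + W = 38200 J.
State after step 1: P = 752 kPa, V = 40.9 L, T = 809 K.
Step 2 — Isothermal: T stays 809 K; PV = const ⇒ V₂ = 11.1 L, P₂ = 2770 kPa.
ΔU = 0 (ideal gas, T constant).
W = nRT ln(V₂/V₁) = 4.57×8.314×809×ln(0.272) = -40100 J.
Q = ΔU + W = -40100 J.
Net over both steps: W = -63400 J, Q = -1920 J, ΔU = 61500 J.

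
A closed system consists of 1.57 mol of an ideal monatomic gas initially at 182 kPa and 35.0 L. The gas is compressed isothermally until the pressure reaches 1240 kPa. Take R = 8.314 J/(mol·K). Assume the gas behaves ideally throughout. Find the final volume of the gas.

5.14 L

T₁ = P₁V₁/(nR) = 182×35.0/(1.57×8.314) = 488 K.
Isothermal: T stays 488 K; PV = const ⇒ V₂ = 5.14 L, P₂ = 1240 kPa.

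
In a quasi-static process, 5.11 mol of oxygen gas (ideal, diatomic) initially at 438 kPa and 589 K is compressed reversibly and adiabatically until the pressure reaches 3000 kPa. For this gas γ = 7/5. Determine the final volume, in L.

14.5 L

V₁ = nRT₁/P₁ = 5.11×8.314×589/438 = 57.1 L.
Adiabatic: T₂/T₁ = (P₂/P₁)^((γ−1)/γ) ⇒ T₂ = 589×(6.85)^0.286 = 1020 K; V₂ = 14.5 L.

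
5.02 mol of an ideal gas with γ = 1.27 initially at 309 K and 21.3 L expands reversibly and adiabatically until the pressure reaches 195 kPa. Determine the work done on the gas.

-10200 J

P₁ = nRT₁/V₁ = 5.02×8.314×309/21.3 = 605 kPa.
Adiabatic: T₂/T₁ = (P₂/P₁)^((γ−1)/γ) ⇒ T₂ = 309×(0.322)^0.213 = 243 K; V₂ = 52.0 L.
ΔU = nCvΔT = 5.02×30.8×(243−309) = -10200 J.
Q = 0 for an adiabatic process, so W = −ΔU = 10200 J.
Work done on the gas = −W_by = -10200 J.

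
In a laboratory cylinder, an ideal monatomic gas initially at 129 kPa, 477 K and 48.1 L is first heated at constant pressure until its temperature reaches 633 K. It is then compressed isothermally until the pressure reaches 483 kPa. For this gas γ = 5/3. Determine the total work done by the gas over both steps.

-8840 J

n = P₁V₁/(RT₁) = 129×48.1/(8.314×477) = 1.56 mol.
Step 1 — Isobaric: P stays 129 kPa; V/T = const ⇒ T₂ = 633 K, V₂ = 63.8 L.
W = PΔV = 129×(63.8−48.1) kPa·L = 2030 J.
ΔU = nCvΔT = 1.56×12.5×(633−477) = 3040 J.
Q = ΔU + W = nCpΔT = 5070 J.
State after step 1: P = 129 kPa, V = 63.8 L, T = 633 K.
Step 2 — Isothermal: T stays 633 K; PV = const ⇒ V₂ = 17.0 L, P₂ = 483 kPa.
ΔU = 0 (ideal gas, T constant).
W = nRT ln(V₂/V₁) = 1.56×8.314×633×ln(0.267) = -10900 J.
Q = ΔU + W = -10900 J.
Net over both steps: W = -8840 J, Q = -5800 J, ΔU = 3040 J.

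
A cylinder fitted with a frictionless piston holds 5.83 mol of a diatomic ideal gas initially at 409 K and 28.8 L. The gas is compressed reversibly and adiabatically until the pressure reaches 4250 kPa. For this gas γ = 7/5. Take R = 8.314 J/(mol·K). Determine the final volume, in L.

7.85 L

P₁ = nRT₁/V₁ = 5.83×8.314×409/28.8 = 688 kPa.
Adiabatic: T₂/T₁ = (P₂/P₁)^((γ−1)/γ) ⇒ T₂ = 409×(6.17)^0.286 = 688 K; V₂ = 7.85 L.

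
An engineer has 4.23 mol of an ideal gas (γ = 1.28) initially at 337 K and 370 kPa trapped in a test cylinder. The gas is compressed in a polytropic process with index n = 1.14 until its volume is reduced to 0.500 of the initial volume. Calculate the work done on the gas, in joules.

8630 J

V₁ = nRT₁/P₁ = 4.23×8.314×337/370 = 32.0 L.
Polytropic n=1.14: T₂ = T₁(V₁/V₂)^(n−1) = 337×(2.00)^0.14 = 371 K; P₂ = P₁(V₁/V₂)^n = 815 kPa.
W = (P₁V₁−P₂V₂)/(n−1) = (370×32.0−815×16.0)/0.14 = -8630 J.
Work done on the gas = −W_by = 8630 J.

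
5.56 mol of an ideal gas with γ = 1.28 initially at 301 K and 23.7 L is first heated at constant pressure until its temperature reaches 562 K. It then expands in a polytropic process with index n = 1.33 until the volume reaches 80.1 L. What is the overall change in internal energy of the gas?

26600 J

P₁ = nRT₁/V₁ = 5.56×8.314×301/23.7 = 587 kPa.
Step 1 — Isobaric: P stays 587 kPa; V/T = const ⇒ T₂ = 562 K, V₂ = 44.3 L.
W = PΔV = 587×(44.3−23.7) kPa·L = 12100 J.
ΔU = nCvΔT = 5.56×29.7×(562−301) = 43100 J.
Q = ΔU + W = nCpΔT = 55200 J.
State after step 1: P = 587 kPa, V = 44.3 L, T = 562 K.
Step 2 — Polytropic n=1.33: T₂ = T₁(V₁/V₂)^(n−1) = 562×(0.552)^0.33 = 462 K; P₂ = P₁(V₁/V₂)^n = 267 kPa.
W = (P₁V₁−P₂V₂)/(n−1) = (587×44.3−267×80.1)/0.33 = 14000 J.
ΔU = nCvΔT = 5.56×29.7×(462−562) = -16500 J.
Q = ΔU + W = -2500 J.
Net over both steps: W = 26100 J, Q = 52700 J, ΔU = 26600 J.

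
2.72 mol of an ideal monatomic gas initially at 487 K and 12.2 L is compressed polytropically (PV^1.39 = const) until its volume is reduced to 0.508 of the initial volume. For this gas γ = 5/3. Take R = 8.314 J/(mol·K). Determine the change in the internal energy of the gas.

4990 J

P₁ = nRT₁/V₁ = 2.72×8.314×487/12.2 = 903 kPa.
Polytropic n=1.39: T₂ = T₁(V₁/V₂)^(n−1) = 487×(1.97)^0.39 = 634 K; P₂ = P₁(V₁/V₂)^n = 2310 kPa.
For an ideal gas ΔU = nCvΔT with Cv = (3/2)R = 12.5 J/(mol·K).
ΔU = 2.72×12.5×(634−487) = 4990 J.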